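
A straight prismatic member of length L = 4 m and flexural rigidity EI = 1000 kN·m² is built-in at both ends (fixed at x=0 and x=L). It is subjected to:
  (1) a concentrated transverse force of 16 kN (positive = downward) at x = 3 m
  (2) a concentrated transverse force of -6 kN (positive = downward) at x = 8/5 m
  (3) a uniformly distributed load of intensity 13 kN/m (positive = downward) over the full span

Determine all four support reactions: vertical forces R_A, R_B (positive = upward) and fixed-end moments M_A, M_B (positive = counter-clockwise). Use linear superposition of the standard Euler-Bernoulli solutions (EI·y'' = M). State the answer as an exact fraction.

R_A = 6153/250 kN, M_A = 6329/375 kN·m, R_B = 9347/250 kN, M_B = -9011/375 kN·m

Load 1 — point force P=16 kN at a=3 m (b=L-a=1):
  R_A = Pb²(3a+b)/L³ = 16·1²·(3·3+1)/4³ = 5/2 kN
  M_A = Pab²/L² = 16·3·1²/4² = 3 kN·m
  R_B = Pa²(a+3b)/L³ = 16·3²·(3+3·1)/4³ = 27/2 kN
  M_B = -Pa²b/L² = -16·3²·1/4² = -9 kN·m
Load 2 — point force P=-6 kN at a=8/5 m (b=L-a=12/5):
  R_A = Pb²(3a+b)/L³ = (-6)·(12/5)²·(3·(8/5)+(12/5))/4³ = -486/125 kN
  M_A = Pab²/L² = (-6)·(8/5)·(12/5)²/4² = -432/125 kN·m
  R_B = Pa²(a+3b)/L³ = (-6)·(8/5)²·((8/5)+3·(12/5))/4³ = -264/125 kN
  M_B = -Pa²b/L² = -(-6)·(8/5)²·(12/5)/4² = 288/125 kN·m
Load 3 — uniform load w=13 kN/m over full span:
  R_A = wL/2 = 13·4/2 = 26 kN
  M_A = wL²/12 = 13·4²/12 = 52/3 kN·m
  R_B = wL/2 = 13·4/2 = 26 kN
  M_B = -wL²/12 = -13·4²/12 = -52/3 kN·m
Superposition: R_A = 6153/250 kN, M_A = 6329/375 kN·m, R_B = 9347/250 kN, M_B = -9011/375 kN·m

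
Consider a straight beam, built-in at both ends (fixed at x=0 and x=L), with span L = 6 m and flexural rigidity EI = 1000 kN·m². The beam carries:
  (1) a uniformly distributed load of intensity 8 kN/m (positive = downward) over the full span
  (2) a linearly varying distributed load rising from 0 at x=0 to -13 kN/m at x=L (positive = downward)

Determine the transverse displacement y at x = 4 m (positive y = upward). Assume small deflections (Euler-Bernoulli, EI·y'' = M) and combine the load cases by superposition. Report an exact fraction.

y(4) = -16/5625 m

Load 1 — uniform load w=8 kN/m over full span:
  y_1 = -wx²(L-x)²/(24EI) = -8·4²·(6-4)²/(24·1000) = -8/375 m
Load 2 — triangular load w₀=-13 kN/m (0→w₀ over full span):
  y_2 = -w₀x²(L-x)²(x+2L)/(120LEI) = -(-13)·4²·(6-4)²·(4+2·6)/(120·6·1000) = 104/5625 m
Superposition: y = Σ y_i = -16/5625 m ≈ -0.002844 m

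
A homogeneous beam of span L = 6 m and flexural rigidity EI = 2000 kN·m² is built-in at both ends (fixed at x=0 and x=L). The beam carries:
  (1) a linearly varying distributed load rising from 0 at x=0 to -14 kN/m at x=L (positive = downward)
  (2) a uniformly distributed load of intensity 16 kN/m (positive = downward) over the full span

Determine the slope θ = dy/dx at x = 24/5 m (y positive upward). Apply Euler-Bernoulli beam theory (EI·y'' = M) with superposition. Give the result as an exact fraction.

θ(24/5) = 576/78125 rad

Load 1 — triangular load w₀=-14 kN/m (0→w₀ over full span):
  θ_1 = -w₀(2x(L-x)(L-2x)(x+2L)+x²(L-x)²)/(120LEI) = -(-14)·(2·(24/5)·(6-(24/5))·(6-2·(24/5))·((24/5)+2·6)+(24/5)²·(6-(24/5))²)/(120·6·2000) = -504/78125 rad
Load 2 — uniform load w=16 kN/m over full span:
  θ_2 = -wx(L-x)(L-2x)/(12EI) = -16·(24/5)·(6-(24/5))·(6-2·(24/5))/(12·2000) = 216/15625 rad
Superposition: θ = Σ θ_i = 576/78125 rad ≈ 0.007373 rad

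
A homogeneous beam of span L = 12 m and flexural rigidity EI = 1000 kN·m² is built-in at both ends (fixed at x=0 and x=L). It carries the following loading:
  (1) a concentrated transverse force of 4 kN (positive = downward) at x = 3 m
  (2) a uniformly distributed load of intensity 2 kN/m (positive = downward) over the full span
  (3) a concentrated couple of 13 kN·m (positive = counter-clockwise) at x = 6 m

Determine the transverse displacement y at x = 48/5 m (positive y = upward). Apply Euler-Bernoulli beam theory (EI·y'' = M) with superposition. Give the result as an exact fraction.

y(48/5) = -3411/78125 m

Load 1 — point force P=4 kN at a=3 m (b=L-a=9):
  y_1 = -Pa²(L-x)²(3bL-(3b+a)(L-x))/(6L³EI)  [x>a] = -4·3²·(12-(48/5))²·(3·9·12-(3·9+3)·(12-(48/5)))/(6·12³·1000) = -63/12500 m
Load 2 — uniform load w=2 kN/m over full span:
  y_2 = -wx²(L-x)²/(24EI) = -2·(48/5)²·(12-(48/5))²/(24·1000) = -3456/78125 m
Load 3 — applied couple M₀=13 kN·m at a=6 m (b=L-a=6):
  y_3 = (R_Ax³/6 - M_Ax²/2 - M₀(x-a)²/2)/EI  [x>a] with R_A=13/8, M_A=13/4 = ((13/8)·(48/5)³/6 - (13/4)·(48/5)²/2 - 13·((48/5)-6)²/2)/1000 = 351/62500 m
Superposition: y = Σ y_i = -3411/78125 m ≈ -0.043661 m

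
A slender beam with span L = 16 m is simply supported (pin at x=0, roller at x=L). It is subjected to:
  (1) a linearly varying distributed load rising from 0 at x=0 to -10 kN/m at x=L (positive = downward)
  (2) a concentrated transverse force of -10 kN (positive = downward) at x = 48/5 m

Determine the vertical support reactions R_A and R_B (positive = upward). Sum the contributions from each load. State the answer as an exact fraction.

R_A = -92/3 kN, R_B = -178/3 kN

Load 1 — triangular load w₀=-10 kN/m (0→w₀ over full span):
  R_A = w₀L/6 = (-10)·16/6 = -80/3 kN
  R_B = w₀L/3 = (-10)·16/3 = -160/3 kN
Load 2 — point force P=-10 kN at a=48/5 m (b=L-a=32/5):
  R_A = Pb/L = (-10)·(32/5)/16 = -4 kN
  R_B = Pa/L = (-10)·(48/5)/16 = -6 kN
Superposition: R_A = -92/3 kN, R_B = -178/3 kN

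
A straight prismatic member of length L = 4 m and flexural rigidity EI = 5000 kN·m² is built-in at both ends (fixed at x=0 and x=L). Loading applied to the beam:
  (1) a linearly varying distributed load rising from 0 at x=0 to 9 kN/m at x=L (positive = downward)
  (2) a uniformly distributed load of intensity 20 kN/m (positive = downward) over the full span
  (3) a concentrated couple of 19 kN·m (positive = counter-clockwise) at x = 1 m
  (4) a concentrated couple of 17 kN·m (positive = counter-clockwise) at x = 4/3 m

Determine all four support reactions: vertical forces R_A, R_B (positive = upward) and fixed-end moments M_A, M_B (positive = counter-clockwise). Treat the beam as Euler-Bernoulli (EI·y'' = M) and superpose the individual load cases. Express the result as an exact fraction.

R_A = 27077/480 kN, M_A = 6697/240 kN·m, R_B = 19963/480 kN, M_B = -1781/80 kN·m

Load 1 — triangular load w₀=9 kN/m (0→w₀ over full span):
  R_A = 3w₀L/20 = 3·9·4/20 = 27/5 kN
  M_A = w₀L²/30 = 9·4²/30 = 24/5 kN·m
  R_B = 7w₀L/20 = 7·9·4/20 = 63/5 kN
  M_B = -w₀L²/20 = -9·4²/20 = -36/5 kN·m
Load 2 — uniform load w=20 kN/m over full span:
  R_A = wL/2 = 20·4/2 = 40 kN
  M_A = wL²/12 = 20·4²/12 = 80/3 kN·m
  R_B = wL/2 = 20·4/2 = 40 kN
  M_B = -wL²/12 = -20·4²/12 = -80/3 kN·m
Load 3 — applied couple M₀=19 kN·m at a=1 m (b=L-a=3):
  R_A = 6M₀ab/L³ = 6·19·1·3/4³ = 171/32 kN
  M_A = M₀b(2a-b)/L² = 19·3·(2·1-3)/4² = -57/16 kN·m
  R_B = -6M₀ab/L³ = -6·19·1·3/4³ = -171/32 kN
  M_B = M₀a(2b-a)/L² = 19·1·(2·3-1)/4² = 95/16 kN·m
Load 4 — applied couple M₀=17 kN·m at a=4/3 m (b=L-a=8/3):
  R_A = 6M₀ab/L³ = 6·17·(4/3)·(8/3)/4³ = 17/3 kN
  M_A = M₀b(2a-b)/L² = 17·(8/3)·(2·(4/3)-(8/3))/4² = 0 kN·m
  R_B = -6M₀ab/L³ = -6·17·(4/3)·(8/3)/4³ = -17/3 kN
  M_B = M₀a(2b-a)/L² = 17·(4/3)·(2·(8/3)-(4/3))/4² = 17/3 kN·m
Superposition: R_A = 27077/480 kN, M_A = 6697/240 kN·m, R_B = 19963/480 kN, M_B = -1781/80 kN·m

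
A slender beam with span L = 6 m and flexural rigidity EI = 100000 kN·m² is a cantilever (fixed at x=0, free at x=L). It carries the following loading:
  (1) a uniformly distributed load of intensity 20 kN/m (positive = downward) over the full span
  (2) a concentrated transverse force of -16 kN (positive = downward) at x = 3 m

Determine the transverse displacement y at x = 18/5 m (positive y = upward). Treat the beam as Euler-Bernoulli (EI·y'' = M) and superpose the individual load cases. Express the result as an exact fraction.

y(18/5) = -5283/390625 m

Load 1 — uniform load w=20 kN/m over full span:
  y_1 = -wx²(x²-4Lx+6L²)/(24EI) = -20·(18/5)²·((18/5)²-4·6·(18/5)+6·6²)/(24·100000) = -24057/1562500 m
Load 2 — point force P=-16 kN at a=3 m (b=L-a=3):
  y_2 = -Pa²(3x-a)/(6EI)  [x>a] = -(-16)·3²·(3·(18/5)-3)/(6·100000) = 117/62500 m
Superposition: y = Σ y_i = -5283/390625 m ≈ -0.013524 m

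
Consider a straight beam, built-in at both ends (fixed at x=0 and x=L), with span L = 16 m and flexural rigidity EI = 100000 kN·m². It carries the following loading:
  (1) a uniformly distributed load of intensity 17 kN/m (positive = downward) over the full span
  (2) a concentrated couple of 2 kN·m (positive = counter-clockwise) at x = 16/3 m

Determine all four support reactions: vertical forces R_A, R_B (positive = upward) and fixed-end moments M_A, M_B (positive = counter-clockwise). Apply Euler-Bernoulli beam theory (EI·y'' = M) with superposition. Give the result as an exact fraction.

R_A = 817/6 kN, M_A = 1088/3 kN·m, R_B = 815/6 kN, M_B = -362 kN·m

Load 1 — uniform load w=17 kN/m over full span:
  R_A = wL/2 = 17·16/2 = 136 kN
  M_A = wL²/12 = 17·16²/12 = 1088/3 kN·m
  R_B = wL/2 = 17·16/2 = 136 kN
  M_B = -wL²/12 = -17·16²/12 = -1088/3 kN·m
Load 2 — applied couple M₀=2 kN·m at a=16/3 m (b=L-a=32/3):
  R_A = 6M₀ab/L³ = 6·2·(16/3)·(32/3)/16³ = 1/6 kN
  M_A = M₀b(2a-b)/L² = 2·(32/3)·(2·(16/3)-(32/3))/16² = 0 kN·m
  R_B = -6M₀ab/L³ = -6·2·(16/3)·(32/3)/16³ = -1/6 kN
  M_B = M₀a(2b-a)/L² = 2·(16/3)·(2·(32/3)-(16/3))/16² = 2/3 kN·m
Superposition: R_A = 817/6 kN, M_A = 1088/3 kN·m, R_B = 815/6 kN, M_B = -362 kN·m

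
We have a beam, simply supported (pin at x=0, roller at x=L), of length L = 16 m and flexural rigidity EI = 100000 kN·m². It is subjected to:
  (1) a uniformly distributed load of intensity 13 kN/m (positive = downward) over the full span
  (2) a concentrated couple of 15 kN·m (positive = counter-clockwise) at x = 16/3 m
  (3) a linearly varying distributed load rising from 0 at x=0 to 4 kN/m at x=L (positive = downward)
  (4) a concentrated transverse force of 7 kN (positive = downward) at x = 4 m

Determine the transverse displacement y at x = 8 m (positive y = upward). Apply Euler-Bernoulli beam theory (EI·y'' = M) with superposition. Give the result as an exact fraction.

y(8) = -1226/9375 m

Load 1 — uniform load w=13 kN/m over full span:
  y_1 = -wx(L³-2Lx²+x³)/(24EI) = -13·8·(16³-2·16·8²+8³)/(24·100000) = -208/1875 m
Load 2 — applied couple M₀=15 kN·m at a=16/3 m (b=L-a=32/3):
  y_2 = (M₀x³/(6L)-M₀(x-a)²/2+C₁x)/EI  [x>a] with C₁=M₀(3b²-L²)/(6L)=40/3 = (15·8³/(6·16)-15·(8-(16/3))²/2+(40/3)·8)/100000 = 1/750 m
Load 3 — triangular load w₀=4 kN/m (0→w₀ over full span):
  y_3 = -w₀x(7L⁴-10L²x²+3x⁴)/(360LEI) = -4·8·(7·16⁴-10·16²·8²+3·8⁴)/(360·16·100000) = -32/1875 m
Load 4 — point force P=7 kN at a=4 m (b=L-a=12):
  y_4 = -Pa(L-x)(2Lx-a²-x²)/(6LEI)  [x>a] = -7·4·(16-8)·(2·16·8-4²-8²)/(6·16·100000) = -77/18750 m
Superposition: y = Σ y_i = -1226/9375 m ≈ -0.130773 m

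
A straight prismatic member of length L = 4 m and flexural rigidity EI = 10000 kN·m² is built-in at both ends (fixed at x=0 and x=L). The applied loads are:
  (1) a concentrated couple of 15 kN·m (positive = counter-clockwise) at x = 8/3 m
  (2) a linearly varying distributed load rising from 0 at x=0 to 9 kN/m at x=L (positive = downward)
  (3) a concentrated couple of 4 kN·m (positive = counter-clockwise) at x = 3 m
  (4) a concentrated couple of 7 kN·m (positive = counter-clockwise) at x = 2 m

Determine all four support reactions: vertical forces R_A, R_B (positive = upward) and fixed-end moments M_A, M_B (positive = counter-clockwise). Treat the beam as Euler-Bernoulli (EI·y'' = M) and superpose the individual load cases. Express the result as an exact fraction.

Load 1 — applied couple M₀=15 kN·m at a=8/3 m (b=L-a=4/3):
  R_A = 6M₀ab/L³ = 6·15·(8/3)·(4/3)/4³ = 5 kN
  M_A = M₀b(2a-b)/L² = 15·(4/3)·(2·(8/3)-(4/3))/4² = 5 kN·m
  R_B = -6M₀ab/L³ = -6·15·(8/3)·(4/3)/4³ = -5 kN
  M_B = M₀a(2b-a)/L² = 15·(8/3)·(2·(4/3)-(8/3))/4² = 0 kN·m
Load 2 — triangular load w₀=9 kN/m (0→w₀ over full span):
  R_A = 3w₀L/20 = 3·9·4/20 = 27/5 kN
  M_A = w₀L²/30 = 9·4²/30 = 24/5 kN·m
  R_B = 7w₀L/20 = 7·9·4/20 = 63/5 kN
  M_B = -w₀L²/20 = -9·4²/20 = -36/5 kN·m
Load 3 — applied couple M₀=4 kN·m at a=3 m (b=L-a=1):
  R_A = 6M₀ab/L³ = 6·4·3·1/4³ = 9/8 kN
  M_A = M₀b(2a-b)/L² = 4·1·(2·3-1)/4² = 5/4 kN·m
  R_B = -6M₀ab/L³ = -6·4·3·1/4³ = -9/8 kN
  M_B = M₀a(2b-a)/L² = 4·3·(2·1-3)/4² = -3/4 kN·m
Load 4 — applied couple M₀=7 kN·m at a=2 m (b=L-a=2):
  R_A = 6M₀ab/L³ = 6·7·2·2/4³ = 21/8 kN
  M_A = M₀b(2a-b)/L² = 7·2·(2·2-2)/4² = 7/4 kN·m
  R_B = -6M₀ab/L³ = -6·7·2·2/4³ = -21/8 kN
  M_B = M₀a(2b-a)/L² = 7·2·(2·2-2)/4² = 7/4 kN·m
Superposition: R_A = 283/20 kN, M_A = 64/5 kN·m, R_B = 77/20 kN, M_B = -31/5 kN·m

R_A = 283/20 kN, M_A = 64/5 kN·m, R_B = 77/20 kN, M_B = -31/5 kN·m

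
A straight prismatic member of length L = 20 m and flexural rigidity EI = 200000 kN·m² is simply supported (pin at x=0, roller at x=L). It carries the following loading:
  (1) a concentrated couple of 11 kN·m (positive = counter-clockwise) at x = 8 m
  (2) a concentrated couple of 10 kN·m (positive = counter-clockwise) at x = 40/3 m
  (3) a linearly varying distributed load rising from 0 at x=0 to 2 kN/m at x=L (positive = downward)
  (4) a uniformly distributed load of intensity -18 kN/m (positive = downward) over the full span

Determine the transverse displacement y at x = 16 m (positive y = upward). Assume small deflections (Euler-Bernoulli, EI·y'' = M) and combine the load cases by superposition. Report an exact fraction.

Load 1 — applied couple M₀=11 kN·m at a=8 m (b=L-a=12):
  y_1 = (M₀x³/(6L)-M₀(x-a)²/2+C₁x)/EI  [x>a] with C₁=M₀(3b²-L²)/(6L)=44/15 = (11·16³/(6·20)-11·(16-8)²/2+(44/15)·16)/200000 = 11/31250 m
Load 2 — applied couple M₀=10 kN·m at a=40/3 m (b=L-a=20/3):
  y_2 = (M₀x³/(6L)-M₀(x-a)²/2+C₁x)/EI  [x>a] with C₁=M₀(3b²-L²)/(6L)=-200/9 = (10·16³/(6·20)-10·(16-(40/3))²/2+(-200/9)·16)/200000 = -7/28125 m
Load 3 — triangular load w₀=2 kN/m (0→w₀ over full span):
  y_3 = -w₀x(7L⁴-10L²x²+3x⁴)/(360LEI) = -2·16·(7·20⁴-10·20²·16²+3·16⁴)/(360·20·200000) = -508/78125 m
Load 4 — uniform load w=-18 kN/m over full span:
  y_4 = -wx(L³-2Lx²+x³)/(24EI) = -(-18)·16·(20³-2·20·16²+16³)/(24·200000) = 348/3125 m
Superposition: y = Σ y_i = 147601/1406250 m ≈ 0.104961 m

y(16) = 147601/1406250 m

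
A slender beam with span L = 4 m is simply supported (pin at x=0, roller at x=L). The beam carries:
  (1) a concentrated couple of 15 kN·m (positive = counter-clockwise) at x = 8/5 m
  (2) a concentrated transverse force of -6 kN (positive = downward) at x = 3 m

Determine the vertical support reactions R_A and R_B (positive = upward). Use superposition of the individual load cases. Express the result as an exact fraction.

R_A = 9/4 kN, R_B = -33/4 kN

Load 1 — applied couple M₀=15 kN·m at a=8/5 m (b=L-a=12/5):
  R_A = M₀/L = 15/4 kN
  R_B = -M₀/L = -15/4 kN
Load 2 — point force P=-6 kN at a=3 m (b=L-a=1):
  R_A = Pb/L = (-6)·1/4 = -3/2 kN
  R_B = Pa/L = (-6)·3/4 = -9/2 kN
Superposition: R_A = 9/4 kN, R_B = -33/4 kN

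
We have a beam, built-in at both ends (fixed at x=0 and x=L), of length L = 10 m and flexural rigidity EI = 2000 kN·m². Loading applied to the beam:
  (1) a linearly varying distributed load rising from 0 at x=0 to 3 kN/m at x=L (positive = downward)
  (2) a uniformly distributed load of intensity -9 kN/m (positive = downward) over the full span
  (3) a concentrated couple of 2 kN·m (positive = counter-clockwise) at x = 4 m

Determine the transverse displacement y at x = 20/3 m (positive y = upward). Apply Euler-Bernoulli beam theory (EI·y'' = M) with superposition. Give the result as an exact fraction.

Load 1 — triangular load w₀=3 kN/m (0→w₀ over full span):
  y_1 = -w₀x²(L-x)²(x+2L)/(120LEI) = -3·(20/3)²·(10-(20/3))²·((20/3)+2·10)/(120·10·2000) = -4/243 m
Load 2 — uniform load w=-9 kN/m over full span:
  y_2 = -wx²(L-x)²/(24EI) = -(-9)·(20/3)²·(10-(20/3))²/(24·2000) = 5/54 m
Load 3 — applied couple M₀=2 kN·m at a=4 m (b=L-a=6):
  y_3 = (R_Ax³/6 - M_Ax²/2 - M₀(x-a)²/2)/EI  [x>a] with R_A=36/125, M_A=6/25 = ((36/125)·(20/3)³/6 - (6/25)·(20/3)²/2 - 2·((20/3)-4)²/2)/2000 = 1/1125 m
Superposition: y = Σ y_i = 4679/60750 m ≈ 0.077021 m

y(20/3) = 4679/60750 m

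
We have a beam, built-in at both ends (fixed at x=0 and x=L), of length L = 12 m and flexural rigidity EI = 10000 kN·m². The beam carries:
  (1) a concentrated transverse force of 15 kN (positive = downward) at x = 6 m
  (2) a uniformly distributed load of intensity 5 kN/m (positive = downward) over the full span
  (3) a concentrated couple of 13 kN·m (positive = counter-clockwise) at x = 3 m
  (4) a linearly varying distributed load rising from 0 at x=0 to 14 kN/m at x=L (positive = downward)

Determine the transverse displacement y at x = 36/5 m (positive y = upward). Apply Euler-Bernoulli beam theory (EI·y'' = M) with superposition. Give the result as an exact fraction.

y(36/5) = -5529339/78125000 m

Load 1 — point force P=15 kN at a=6 m (b=L-a=6):
  y_1 = -Pa²(L-x)²(3bL-(3b+a)(L-x))/(6L³EI)  [x>a] = -15·6²·(12-(36/5))²·(3·6·12-(3·6+6)·(12-(36/5)))/(6·12³·10000) = -189/15625 m
Load 2 — uniform load w=5 kN/m over full span:
  y_2 = -wx²(L-x)²/(24EI) = -5·(36/5)²·(12-(36/5))²/(24·10000) = -1944/78125 m
Load 3 — applied couple M₀=13 kN·m at a=3 m (b=L-a=9):
  y_3 = (R_Ax³/6 - M_Ax²/2 - M₀(x-a)²/2)/EI  [x>a] with R_A=39/32, M_A=-39/16 = ((39/32)·(36/5)³/6 - (-39/16)·(36/5)²/2 - 13·((36/5)-3)²/2)/10000 = 1521/625000 m
Load 4 — triangular load w₀=14 kN/m (0→w₀ over full span):
  y_4 = -w₀x²(L-x)²(x+2L)/(120LEI) = -14·(36/5)²·(12-(36/5))²·((36/5)+2·12)/(120·12·10000) = -353808/9765625 m
Superposition: y = Σ y_i = -5529339/78125000 m ≈ -0.070776 m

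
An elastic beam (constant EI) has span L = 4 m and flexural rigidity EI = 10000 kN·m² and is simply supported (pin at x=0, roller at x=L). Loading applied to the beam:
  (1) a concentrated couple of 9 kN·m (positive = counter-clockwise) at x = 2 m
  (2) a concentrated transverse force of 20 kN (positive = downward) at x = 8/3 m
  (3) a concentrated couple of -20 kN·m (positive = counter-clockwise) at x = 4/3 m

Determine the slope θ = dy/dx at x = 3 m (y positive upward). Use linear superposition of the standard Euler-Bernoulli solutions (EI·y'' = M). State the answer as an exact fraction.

Load 1 — applied couple M₀=9 kN·m at a=2 m (b=L-a=2):
  θ_1 = (M₀x²/(2L)-M₀(x-a)+C₁)/EI  [x>a] with C₁=M₀(3b²-L²)/(6L)=-3/2 = (9·3²/(2·4)-9·(3-2)+(-3/2))/10000 = -3/80000 rad
Load 2 — point force P=20 kN at a=8/3 m (b=L-a=4/3):
  θ_2 = -Pa(2L²-6Lx+3x²+a²)/(6LEI)  [x>a] = -20·(8/3)·(2·4²-6·4·3+3·3²+(8/3)²)/(6·4·10000) = 53/40500 rad
Load 3 — applied couple M₀=-20 kN·m at a=4/3 m (b=L-a=8/3):
  θ_3 = (M₀x²/(2L)-M₀(x-a)+C₁)/EI  [x>a] with C₁=M₀(3b²-L²)/(6L)=-40/9 = ((-20)·3²/(2·4)-(-20)·(3-(4/3))+(-40/9))/10000 = 23/36000 rad
Superposition: θ = Σ θ_i = 12377/6480000 rad ≈ 0.001910 rad

θ(3) = 12377/6480000 rad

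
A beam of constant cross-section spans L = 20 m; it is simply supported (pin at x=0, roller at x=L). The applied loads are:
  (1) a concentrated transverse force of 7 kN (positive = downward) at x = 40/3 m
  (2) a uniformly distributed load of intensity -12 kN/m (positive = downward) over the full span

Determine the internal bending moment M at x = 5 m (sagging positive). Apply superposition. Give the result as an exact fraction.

Load 1 — point force P=7 kN at a=40/3 m (b=L-a=20/3):
  M_1 = Pbx/L  [x≤a] = 7·(20/3)·5/20 = 35/3 kN·m
Load 2 — uniform load w=-12 kN/m over full span:
  M_2 = wx(L-x)/2 = (-12)·5·(20-5)/2 = -450 kN·m
Superposition: M = Σ M_i = -1315/3 kN·m ≈ -438.333333 kN·m

M(5) = -1315/3 kN·m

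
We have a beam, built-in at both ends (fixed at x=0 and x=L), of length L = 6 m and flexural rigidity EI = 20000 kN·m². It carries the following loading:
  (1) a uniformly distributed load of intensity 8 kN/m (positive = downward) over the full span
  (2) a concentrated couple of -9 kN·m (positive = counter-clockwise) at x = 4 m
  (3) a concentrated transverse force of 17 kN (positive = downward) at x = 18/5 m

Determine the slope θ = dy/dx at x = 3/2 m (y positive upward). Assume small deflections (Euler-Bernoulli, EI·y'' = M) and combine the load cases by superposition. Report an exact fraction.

Load 1 — uniform load w=8 kN/m over full span:
  θ_1 = -wx(L-x)(L-2x)/(12EI) = -8·(3/2)·(6-(3/2))·(6-2·(3/2))/(12·20000) = -27/40000 rad
Load 2 — applied couple M₀=-9 kN·m at a=4 m (b=L-a=2):
  θ_2 = (R_Ax²/2 - M_Ax)/EI  [x≤a] with R_A=-2, M_A=-3 = ((-2)·(3/2)²/2 - (-3)·(3/2))/20000 = 9/80000 rad
Load 3 — point force P=17 kN at a=18/5 m (b=L-a=12/5):
  θ_3 = -Pb²x(2aL-(3a+b)x)/(2L³EI)  [x≤a] = -17·(12/5)²·(3/2)·(2·(18/5)·6-(3·(18/5)+(12/5))·(3/2))/(2·6³·20000) = -1989/5000000 rad
Superposition: θ = Σ θ_i = -9603/10000000 rad ≈ -0.000960 rad

θ(3/2) = -9603/10000000 rad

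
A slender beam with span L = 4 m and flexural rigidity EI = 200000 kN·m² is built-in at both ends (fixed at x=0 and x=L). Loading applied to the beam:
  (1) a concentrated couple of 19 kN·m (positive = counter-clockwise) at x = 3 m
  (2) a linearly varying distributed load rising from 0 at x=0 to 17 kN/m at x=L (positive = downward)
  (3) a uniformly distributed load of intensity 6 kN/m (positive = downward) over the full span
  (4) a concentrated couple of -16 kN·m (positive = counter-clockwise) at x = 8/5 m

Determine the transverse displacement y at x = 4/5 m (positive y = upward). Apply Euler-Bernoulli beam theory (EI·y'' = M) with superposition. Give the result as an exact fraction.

y(4/5) = -468943/18750000000 m

Load 1 — applied couple M₀=19 kN·m at a=3 m (b=L-a=1):
  y_1 = (R_Ax³/6 - M_Ax²/2)/EI  [x≤a] with R_A=171/32, M_A=95/16 = ((171/32)·(4/5)³/6 - (95/16)·(4/5)²/2)/200000 = -361/50000000 m
Load 2 — triangular load w₀=17 kN/m (0→w₀ over full span):
  y_2 = -w₀x²(L-x)²(x+2L)/(120LEI) = -17·(4/5)²·(4-(4/5))²·((4/5)+2·4)/(120·4·200000) = -1496/146484375 m
Load 3 — uniform load w=6 kN/m over full span:
  y_3 = -wx²(L-x)²/(24EI) = -6·(4/5)²·(4-(4/5))²/(24·200000) = -16/1953125 m
Load 4 — applied couple M₀=-16 kN·m at a=8/5 m (b=L-a=12/5):
  y_4 = (R_Ax³/6 - M_Ax²/2)/EI  [x≤a] with R_A=-144/25, M_A=-48/25 = ((-144/25)·(4/5)³/6 - (-48/25)·(4/5)²/2)/200000 = 6/9765625 m
Superposition: y = Σ y_i = -468943/18750000000 m ≈ -0.000025 m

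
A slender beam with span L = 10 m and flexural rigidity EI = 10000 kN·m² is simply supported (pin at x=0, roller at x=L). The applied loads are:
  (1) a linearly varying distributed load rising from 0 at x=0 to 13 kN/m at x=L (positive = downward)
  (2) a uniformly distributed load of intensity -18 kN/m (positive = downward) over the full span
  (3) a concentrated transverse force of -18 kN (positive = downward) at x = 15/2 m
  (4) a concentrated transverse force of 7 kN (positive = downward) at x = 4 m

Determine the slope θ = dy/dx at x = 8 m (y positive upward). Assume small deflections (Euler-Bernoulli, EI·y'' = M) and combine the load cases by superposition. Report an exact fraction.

θ(8) = -297467/7200000 rad

Load 1 — triangular load w₀=13 kN/m (0→w₀ over full span):
  θ_1 = -w₀(7L⁴-30L²x²+15x⁴)/(360LEI) = -13·(7·10⁴-30·10²·8²+15·8⁴)/(360·10·10000) = 9841/450000 rad
Load 2 — uniform load w=-18 kN/m over full span:
  θ_2 = -w(L³-6Lx²+4x³)/(24EI) = -(-18)·(10³-6·10·8²+4·8³)/(24·10000) = -297/5000 rad
Load 3 — point force P=-18 kN at a=15/2 m (b=L-a=5/2):
  θ_3 = -Pa(2L²-6Lx+3x²+a²)/(6LEI)  [x>a] = -(-18)·(15/2)·(2·10²-6·10·8+3·8²+(15/2)²)/(6·10·10000) = -1143/160000 rad
Load 4 — point force P=7 kN at a=4 m (b=L-a=6):
  θ_4 = -Pa(2L²-6Lx+3x²+a²)/(6LEI)  [x>a] = -7·4·(2·10²-6·10·8+3·8²+4²)/(6·10·10000) = 21/6250 rad
Superposition: θ = Σ θ_i = -297467/7200000 rad ≈ -0.041315 rad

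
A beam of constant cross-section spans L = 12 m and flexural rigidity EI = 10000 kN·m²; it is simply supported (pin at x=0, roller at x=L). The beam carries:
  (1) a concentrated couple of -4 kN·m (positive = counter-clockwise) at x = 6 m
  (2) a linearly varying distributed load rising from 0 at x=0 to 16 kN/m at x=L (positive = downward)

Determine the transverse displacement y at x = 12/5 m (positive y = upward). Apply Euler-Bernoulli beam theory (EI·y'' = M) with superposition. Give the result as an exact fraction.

y(12/5) = -2369853/19531250 m

Load 1 — applied couple M₀=-4 kN·m at a=6 m (b=L-a=6):
  y_1 = (M₀x³/(6L)+C₁x)/EI  [x≤a] with C₁=M₀(3b²-L²)/(6L)=2 = ((-4)·(12/5)³/(6·12)+2·(12/5))/10000 = 63/156250 m
Load 2 — triangular load w₀=16 kN/m (0→w₀ over full span):
  y_2 = -w₀x(7L⁴-10L²x²+3x⁴)/(360LEI) = -16·(12/5)·(7·12⁴-10·12²·(12/5)²+3·(12/5)⁴)/(360·12·10000) = -1188864/9765625 m
Superposition: y = Σ y_i = -2369853/19531250 m ≈ -0.121336 m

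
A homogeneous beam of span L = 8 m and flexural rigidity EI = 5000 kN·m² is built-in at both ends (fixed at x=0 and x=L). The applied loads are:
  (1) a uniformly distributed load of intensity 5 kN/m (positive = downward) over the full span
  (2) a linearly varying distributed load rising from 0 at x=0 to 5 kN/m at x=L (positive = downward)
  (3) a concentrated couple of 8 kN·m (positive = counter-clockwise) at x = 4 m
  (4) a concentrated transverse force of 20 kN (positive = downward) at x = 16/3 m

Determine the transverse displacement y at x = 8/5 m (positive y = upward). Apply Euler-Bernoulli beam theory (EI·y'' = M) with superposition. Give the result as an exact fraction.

y(8/5) = -1411928/158203125 m

Load 1 — uniform load w=5 kN/m over full span:
  y_1 = -wx²(L-x)²/(24EI) = -5·(8/5)²·(8-(8/5))²/(24·5000) = -1024/234375 m
Load 2 — triangular load w₀=5 kN/m (0→w₀ over full span):
  y_2 = -w₀x²(L-x)²(x+2L)/(120LEI) = -5·(8/5)²·(8-(8/5))²·((8/5)+2·8)/(120·8·5000) = -11264/5859375 m
Load 3 — applied couple M₀=8 kN·m at a=4 m (b=L-a=4):
  y_3 = (R_Ax³/6 - M_Ax²/2)/EI  [x≤a] with R_A=3/2, M_A=2 = ((3/2)·(8/5)³/6 - 2·(8/5)²/2)/5000 = -24/78125 m
Load 4 — point force P=20 kN at a=16/3 m (b=L-a=8/3):
  y_4 = -Pb²x²(3aL-(3a+b)x)/(6L³EI)  [x≤a] = -20·(8/3)²·(8/5)²·(3·(16/3)·8-(3·(16/3)+(8/3))·(8/5))/(6·8³·5000) = -2944/1265625 m
Superposition: y = Σ y_i = -1411928/158203125 m ≈ -0.008925 m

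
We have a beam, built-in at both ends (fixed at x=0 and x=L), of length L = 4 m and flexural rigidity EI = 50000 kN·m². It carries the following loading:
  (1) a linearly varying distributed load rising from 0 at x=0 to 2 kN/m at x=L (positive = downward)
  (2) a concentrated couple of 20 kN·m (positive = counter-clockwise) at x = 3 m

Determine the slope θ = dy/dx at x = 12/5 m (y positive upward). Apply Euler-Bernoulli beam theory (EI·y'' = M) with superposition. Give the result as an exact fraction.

θ(12/5) = 439/15625000 rad

Load 1 — triangular load w₀=2 kN/m (0→w₀ over full span):
  θ_1 = -w₀(2x(L-x)(L-2x)(x+2L)+x²(L-x)²)/(120LEI) = -2·(2·(12/5)·(4-(12/5))·(4-2·(12/5))·((12/5)+2·4)+(12/5)²·(4-(12/5))²)/(120·4·50000) = 8/1953125 rad
Load 2 — applied couple M₀=20 kN·m at a=3 m (b=L-a=1):
  θ_2 = (R_Ax²/2 - M_Ax)/EI  [x≤a] with R_A=45/8, M_A=25/4 = ((45/8)·(12/5)²/2 - (25/4)·(12/5))/50000 = 3/125000 rad
Superposition: θ = Σ θ_i = 439/15625000 rad ≈ 0.000028 rad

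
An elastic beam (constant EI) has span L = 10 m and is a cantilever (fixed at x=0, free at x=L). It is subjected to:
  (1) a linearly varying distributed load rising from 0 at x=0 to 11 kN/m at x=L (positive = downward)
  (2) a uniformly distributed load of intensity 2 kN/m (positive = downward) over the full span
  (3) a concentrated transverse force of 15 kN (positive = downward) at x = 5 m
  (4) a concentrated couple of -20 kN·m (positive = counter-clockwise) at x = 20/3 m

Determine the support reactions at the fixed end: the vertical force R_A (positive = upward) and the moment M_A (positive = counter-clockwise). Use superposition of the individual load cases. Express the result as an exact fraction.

Load 1 — triangular load w₀=11 kN/m (0→w₀ over full span):
  R_A = w₀L/2 = 11·10/2 = 55 kN
  M_A = w₀L²/3 = 11·10²/3 = 1100/3 kN·m
Load 2 — uniform load w=2 kN/m over full span:
  R_A = wL = 2·10 = 20 kN
  M_A = wL²/2 = 2·10²/2 = 100 kN·m
Load 3 — point force P=15 kN at a=5 m (b=L-a=5):
  R_A = P = 15 kN
  M_A = Pa = 15·5 = 75 kN·m
Load 4 — applied couple M₀=-20 kN·m at a=20/3 m (b=L-a=10/3):
  R_A = 0 kN
  M_A = -M₀ = -(-20) = 20 kN·m
Superposition: R_A = 90 kN, M_A = 1685/3 kN·m

R_A = 90 kN, M_A = 1685/3 kN·m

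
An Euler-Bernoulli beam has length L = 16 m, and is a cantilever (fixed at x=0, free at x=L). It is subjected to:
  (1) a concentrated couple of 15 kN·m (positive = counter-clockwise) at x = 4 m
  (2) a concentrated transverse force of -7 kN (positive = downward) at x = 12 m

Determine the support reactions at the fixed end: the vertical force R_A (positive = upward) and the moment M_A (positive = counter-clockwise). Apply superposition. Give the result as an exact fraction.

R_A = -7 kN, M_A = -99 kN·m

Load 1 — applied couple M₀=15 kN·m at a=4 m (b=L-a=12):
  R_A = 0 kN
  M_A = -M₀ = -15 kN·m
Load 2 — point force P=-7 kN at a=12 m (b=L-a=4):
  R_A = P = (-7) = -7 kN
  M_A = Pa = (-7)·12 = -84 kN·m
Superposition: R_A = -7 kN, M_A = -99 kN·m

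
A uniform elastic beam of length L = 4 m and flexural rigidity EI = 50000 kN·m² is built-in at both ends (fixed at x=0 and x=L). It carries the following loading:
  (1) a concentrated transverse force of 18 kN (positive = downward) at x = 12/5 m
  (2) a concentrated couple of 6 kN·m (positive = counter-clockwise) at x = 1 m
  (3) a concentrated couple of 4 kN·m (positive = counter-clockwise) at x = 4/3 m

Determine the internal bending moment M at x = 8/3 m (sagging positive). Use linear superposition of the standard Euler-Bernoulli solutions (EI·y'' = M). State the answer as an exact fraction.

M(8/3) = 39281/9000 kN·m

Load 1 — point force P=18 kN at a=12/5 m (b=L-a=8/5):
  M_1 = Pa²(a+3b)(L-x)/L³ - Pa²b/L²  [x>a] = 18·(12/5)²·((12/5)+3·(8/5))·(4-(8/3))/4³ - 18·(12/5)²·(8/5)/4² = 648/125 kN·m
Load 2 — applied couple M₀=6 kN·m at a=1 m (b=L-a=3):
  M_2 = R_Ax - M_A - M₀  [x>a] with R_A=27/16, M_A=-9/8 = (27/16)·(8/3) - (-9/8) - 6 = -3/8 kN·m
Load 3 — applied couple M₀=4 kN·m at a=4/3 m (b=L-a=8/3):
  M_3 = R_Ax - M_A - M₀  [x>a] with R_A=4/3, M_A=0 = (4/3)·(8/3) - 0 - 4 = -4/9 kN·m
Superposition: M = Σ M_i = 39281/9000 kN·m ≈ 4.364556 kN·m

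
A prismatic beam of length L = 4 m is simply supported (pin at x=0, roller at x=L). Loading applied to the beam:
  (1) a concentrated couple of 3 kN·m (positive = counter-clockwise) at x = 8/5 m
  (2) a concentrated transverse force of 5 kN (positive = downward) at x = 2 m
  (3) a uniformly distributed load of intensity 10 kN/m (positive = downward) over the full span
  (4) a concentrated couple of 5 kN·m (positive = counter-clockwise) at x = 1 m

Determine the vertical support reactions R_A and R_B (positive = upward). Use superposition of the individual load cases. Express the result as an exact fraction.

Load 1 — applied couple M₀=3 kN·m at a=8/5 m (b=L-a=12/5):
  R_A = M₀/L = 3/4 kN
  R_B = -M₀/L = -3/4 kN
Load 2 — point force P=5 kN at a=2 m (b=L-a=2):
  R_A = Pb/L = 5·2/4 = 5/2 kN
  R_B = Pa/L = 5·2/4 = 5/2 kN
Load 3 — uniform load w=10 kN/m over full span:
  R_A = wL/2 = 10·4/2 = 20 kN
  R_B = wL/2 = 10·4/2 = 20 kN
Load 4 — applied couple M₀=5 kN·m at a=1 m (b=L-a=3):
  R_A = M₀/L = 5/4 kN
  R_B = -M₀/L = -5/4 kN
Superposition: R_A = 49/2 kN, R_B = 41/2 kN

R_A = 49/2 kN, R_B = 41/2 kN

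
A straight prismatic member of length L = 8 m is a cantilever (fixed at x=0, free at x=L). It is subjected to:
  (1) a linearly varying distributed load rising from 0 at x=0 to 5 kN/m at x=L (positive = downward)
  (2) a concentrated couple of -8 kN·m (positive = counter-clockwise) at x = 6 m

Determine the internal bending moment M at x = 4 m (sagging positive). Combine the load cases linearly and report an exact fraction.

Load 1 — triangular load w₀=5 kN/m (0→w₀ over full span):
  M_1 = w₀Lx/2 - w₀L²/3 - w₀x³/(6L) = 5·8·4/2 - 5·8²/3 - 5·4³/(6·8) = -100/3 kN·m
Load 2 — applied couple M₀=-8 kN·m at a=6 m (b=L-a=2):
  M_2 = M₀  [x≤a] = (-8) = -8 kN·m
Superposition: M = Σ M_i = -124/3 kN·m ≈ -41.333333 kN·m

M(4) = -124/3 kN·m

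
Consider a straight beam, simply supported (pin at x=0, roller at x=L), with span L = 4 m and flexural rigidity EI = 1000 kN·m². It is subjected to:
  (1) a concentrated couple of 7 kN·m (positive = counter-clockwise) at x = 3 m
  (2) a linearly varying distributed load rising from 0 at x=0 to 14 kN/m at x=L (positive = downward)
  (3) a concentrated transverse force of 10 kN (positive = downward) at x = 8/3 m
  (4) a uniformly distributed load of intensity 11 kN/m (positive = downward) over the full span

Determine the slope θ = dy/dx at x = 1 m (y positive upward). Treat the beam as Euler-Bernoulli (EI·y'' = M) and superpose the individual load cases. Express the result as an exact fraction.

θ(1) = -273581/6480000 rad

Load 1 — applied couple M₀=7 kN·m at a=3 m (b=L-a=1):
  θ_1 = (M₀x²/(2L)+C₁)/EI  [x≤a] with C₁=M₀(3b²-L²)/(6L)=-91/24 = (7·1²/(2·4)+(-91/24))/1000 = -7/2400 rad
Load 2 — triangular load w₀=14 kN/m (0→w₀ over full span):
  θ_2 = -w₀(7L⁴-30L²x²+15x⁴)/(360LEI) = -14·(7·4⁴-30·4²·1²+15·1⁴)/(360·4·1000) = -9289/720000 rad
Load 3 — point force P=10 kN at a=8/3 m (b=L-a=4/3):
  θ_3 = -Pb(L²-b²-3x²)/(6LEI)  [x≤a] = -10·(4/3)·(4²-(4/3)²-3·1²)/(6·4·1000) = -101/16200 rad
Load 4 — uniform load w=11 kN/m over full span:
  θ_4 = -w(L³-6Lx²+4x³)/(24EI) = -11·(4³-6·4·1²+4·1³)/(24·1000) = -121/6000 rad
Superposition: θ = Σ θ_i = -273581/6480000 rad ≈ -0.042219 rad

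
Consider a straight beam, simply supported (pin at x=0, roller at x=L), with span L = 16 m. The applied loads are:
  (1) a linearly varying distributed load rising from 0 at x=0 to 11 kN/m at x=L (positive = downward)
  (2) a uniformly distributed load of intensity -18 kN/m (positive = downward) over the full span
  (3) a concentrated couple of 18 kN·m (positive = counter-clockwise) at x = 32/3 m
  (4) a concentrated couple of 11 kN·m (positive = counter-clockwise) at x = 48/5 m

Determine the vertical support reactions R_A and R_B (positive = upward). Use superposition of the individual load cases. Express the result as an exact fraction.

Load 1 — triangular load w₀=11 kN/m (0→w₀ over full span):
  R_A = w₀L/6 = 11·16/6 = 88/3 kN
  R_B = w₀L/3 = 11·16/3 = 176/3 kN
Load 2 — uniform load w=-18 kN/m over full span:
  R_A = wL/2 = (-18)·16/2 = -144 kN
  R_B = wL/2 = (-18)·16/2 = -144 kN
Load 3 — applied couple M₀=18 kN·m at a=32/3 m (b=L-a=16/3):
  R_A = M₀/L = 18/16 = 9/8 kN
  R_B = -M₀/L = -18/16 = -9/8 kN
Load 4 — applied couple M₀=11 kN·m at a=48/5 m (b=L-a=32/5):
  R_A = M₀/L = 11/16 kN
  R_B = -M₀/L = -11/16 kN
Superposition: R_A = -5417/48 kN, R_B = -4183/48 kN

R_A = -5417/48 kN, R_B = -4183/48 kN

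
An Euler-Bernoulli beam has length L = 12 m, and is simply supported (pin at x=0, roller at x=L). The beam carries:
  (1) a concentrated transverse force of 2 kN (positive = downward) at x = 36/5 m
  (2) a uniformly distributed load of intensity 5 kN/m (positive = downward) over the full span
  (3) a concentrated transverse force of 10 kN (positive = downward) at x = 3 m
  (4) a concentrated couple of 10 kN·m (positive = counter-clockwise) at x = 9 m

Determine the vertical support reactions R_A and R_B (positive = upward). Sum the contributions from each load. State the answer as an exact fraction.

R_A = 587/15 kN, R_B = 493/15 kN

Load 1 — point force P=2 kN at a=36/5 m (b=L-a=24/5):
  R_A = Pb/L = 2·(24/5)/12 = 4/5 kN
  R_B = Pa/L = 2·(36/5)/12 = 6/5 kN
Load 2 — uniform load w=5 kN/m over full span:
  R_A = wL/2 = 5·12/2 = 30 kN
  R_B = wL/2 = 5·12/2 = 30 kN
Load 3 — point force P=10 kN at a=3 m (b=L-a=9):
  R_A = Pb/L = 10·9/12 = 15/2 kN
  R_B = Pa/L = 10·3/12 = 5/2 kN
Load 4 — applied couple M₀=10 kN·m at a=9 m (b=L-a=3):
  R_A = M₀/L = 10/12 = 5/6 kN
  R_B = -M₀/L = -10/12 = -5/6 kN
Superposition: R_A = 587/15 kN, R_B = 493/15 kN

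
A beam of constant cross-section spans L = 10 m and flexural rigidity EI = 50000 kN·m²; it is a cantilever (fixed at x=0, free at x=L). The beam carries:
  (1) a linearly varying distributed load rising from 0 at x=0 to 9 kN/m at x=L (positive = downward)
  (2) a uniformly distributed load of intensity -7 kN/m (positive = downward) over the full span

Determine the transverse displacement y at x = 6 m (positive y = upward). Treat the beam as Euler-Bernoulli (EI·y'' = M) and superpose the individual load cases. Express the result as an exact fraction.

y(6) = 999/156250 m

Load 1 — triangular load w₀=9 kN/m (0→w₀ over full span):
  y_1 = (w₀Lx³/12-w₀L²x²/6-w₀x⁵/(120L))/EI = (9·10·6³/12-9·10²·6²/6-9·6⁵/(120·10))/50000 = -47979/625000 m
Load 2 — uniform load w=-7 kN/m over full span:
  y_2 = -wx²(x²-4Lx+6L²)/(24EI) = -(-7)·6²·(6²-4·10·6+6·10²)/(24·50000) = 2079/25000 m
Superposition: y = Σ y_i = 999/156250 m ≈ 0.006394 m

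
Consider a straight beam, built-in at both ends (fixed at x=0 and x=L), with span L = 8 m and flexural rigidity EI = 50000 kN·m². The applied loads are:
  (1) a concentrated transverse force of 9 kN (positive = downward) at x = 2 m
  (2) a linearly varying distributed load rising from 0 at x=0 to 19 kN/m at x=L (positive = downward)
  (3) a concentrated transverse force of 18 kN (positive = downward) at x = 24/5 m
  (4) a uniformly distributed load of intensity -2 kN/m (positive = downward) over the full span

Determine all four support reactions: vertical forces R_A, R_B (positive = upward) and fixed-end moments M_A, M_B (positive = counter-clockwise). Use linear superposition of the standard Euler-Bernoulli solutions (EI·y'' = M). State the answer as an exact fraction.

Load 1 — point force P=9 kN at a=2 m (b=L-a=6):
  R_A = Pb²(3a+b)/L³ = 9·6²·(3·2+6)/8³ = 243/32 kN
  M_A = Pab²/L² = 9·2·6²/8² = 81/8 kN·m
  R_B = Pa²(a+3b)/L³ = 9·2²·(2+3·6)/8³ = 45/32 kN
  M_B = -Pa²b/L² = -9·2²·6/8² = -27/8 kN·m
Load 2 — triangular load w₀=19 kN/m (0→w₀ over full span):
  R_A = 3w₀L/20 = 3·19·8/20 = 114/5 kN
  M_A = w₀L²/30 = 19·8²/30 = 608/15 kN·m
  R_B = 7w₀L/20 = 7·19·8/20 = 266/5 kN
  M_B = -w₀L²/20 = -19·8²/20 = -304/5 kN·m
Load 3 — point force P=18 kN at a=24/5 m (b=L-a=16/5):
  R_A = Pb²(3a+b)/L³ = 18·(16/5)²·(3·(24/5)+(16/5))/8³ = 792/125 kN
  M_A = Pab²/L² = 18·(24/5)·(16/5)²/8² = 1728/125 kN·m
  R_B = Pa²(a+3b)/L³ = 18·(24/5)²·((24/5)+3·(16/5))/8³ = 1458/125 kN
  M_B = -Pa²b/L² = -18·(24/5)²·(16/5)/8² = -2592/125 kN·m
Load 4 — uniform load w=-2 kN/m over full span:
  R_A = wL/2 = (-2)·8/2 = -8 kN
  M_A = wL²/12 = (-2)·8²/12 = -32/3 kN·m
  R_B = wL/2 = (-2)·8/2 = -8 kN
  M_B = -wL²/12 = -(-2)·8²/12 = 32/3 kN·m
Superposition: R_A = 114919/4000 kN, M_A = 161447/3000 kN·m, R_B = 233081/4000 kN, M_B = -222733/3000 kN·m

R_A = 114919/4000 kN, M_A = 161447/3000 kN·m, R_B = 233081/4000 kN, M_B = -222733/3000 kN·m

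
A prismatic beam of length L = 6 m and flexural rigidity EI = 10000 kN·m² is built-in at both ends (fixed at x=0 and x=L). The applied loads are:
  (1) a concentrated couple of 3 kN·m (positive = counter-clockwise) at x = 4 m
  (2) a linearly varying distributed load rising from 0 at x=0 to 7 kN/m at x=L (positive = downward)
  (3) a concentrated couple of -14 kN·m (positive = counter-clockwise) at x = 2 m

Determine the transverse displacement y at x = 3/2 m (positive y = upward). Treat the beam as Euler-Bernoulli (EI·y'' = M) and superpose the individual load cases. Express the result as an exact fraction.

y(3/2) = -21709/25600000 m

Load 1 — applied couple M₀=3 kN·m at a=4 m (b=L-a=2):
  y_1 = (R_Ax³/6 - M_Ax²/2)/EI  [x≤a] with R_A=2/3, M_A=1 = ((2/3)·(3/2)³/6 - 1·(3/2)²/2)/10000 = -3/40000 m
Load 2 — triangular load w₀=7 kN/m (0→w₀ over full span):
  y_2 = -w₀x²(L-x)²(x+2L)/(120LEI) = -7·(3/2)²·(6-(3/2))²·((3/2)+2·6)/(120·6·10000) = -15309/25600000 m
Load 3 — applied couple M₀=-14 kN·m at a=2 m (b=L-a=4):
  y_3 = (R_Ax³/6 - M_Ax²/2)/EI  [x≤a] with R_A=-28/9, M_A=0 = ((-28/9)·(3/2)³/6 - 0·(3/2)²/2)/10000 = -7/40000 m
Superposition: y = Σ y_i = -21709/25600000 m ≈ -0.000848 m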